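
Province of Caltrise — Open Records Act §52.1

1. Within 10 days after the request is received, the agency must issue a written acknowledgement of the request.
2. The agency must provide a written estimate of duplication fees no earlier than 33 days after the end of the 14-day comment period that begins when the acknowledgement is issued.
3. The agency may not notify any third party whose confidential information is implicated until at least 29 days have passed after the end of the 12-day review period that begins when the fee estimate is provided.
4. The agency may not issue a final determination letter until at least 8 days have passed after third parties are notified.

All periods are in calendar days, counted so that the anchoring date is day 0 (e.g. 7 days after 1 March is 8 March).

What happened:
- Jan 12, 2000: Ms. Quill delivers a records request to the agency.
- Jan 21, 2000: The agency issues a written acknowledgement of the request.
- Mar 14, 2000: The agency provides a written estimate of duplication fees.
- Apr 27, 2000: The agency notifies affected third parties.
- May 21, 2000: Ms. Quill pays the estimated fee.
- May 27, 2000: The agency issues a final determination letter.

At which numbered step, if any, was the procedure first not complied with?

Step 1: 10 days after Jan 12, 2000 (when the request is received) is Jan 22, 2000; done Jan 21, 2000 — timely.
Step 2: the earliest permitted date is 33 days after Feb 4, 2000 (end of the 14-day comment period, which began when the acknowledgement is issued on Jan 21, 2000), i.e. Mar 8, 2000; done Mar 14, 2000, after the minimum wait.
Step 3: the earliest permitted date is 29 days after Mar 26, 2000 (end of the 12-day review period, which began when the fee estimate is provided on Mar 14, 2000), i.e. Apr 24, 2000; Apr 27, 2000 is on or after that date.
Step 4: the earliest permitted date is 8 days after Apr 27, 2000 (when third parties are notified), i.e. May 5, 2000; done May 27, 2000, after the minimum wait.

None — every step was satisfied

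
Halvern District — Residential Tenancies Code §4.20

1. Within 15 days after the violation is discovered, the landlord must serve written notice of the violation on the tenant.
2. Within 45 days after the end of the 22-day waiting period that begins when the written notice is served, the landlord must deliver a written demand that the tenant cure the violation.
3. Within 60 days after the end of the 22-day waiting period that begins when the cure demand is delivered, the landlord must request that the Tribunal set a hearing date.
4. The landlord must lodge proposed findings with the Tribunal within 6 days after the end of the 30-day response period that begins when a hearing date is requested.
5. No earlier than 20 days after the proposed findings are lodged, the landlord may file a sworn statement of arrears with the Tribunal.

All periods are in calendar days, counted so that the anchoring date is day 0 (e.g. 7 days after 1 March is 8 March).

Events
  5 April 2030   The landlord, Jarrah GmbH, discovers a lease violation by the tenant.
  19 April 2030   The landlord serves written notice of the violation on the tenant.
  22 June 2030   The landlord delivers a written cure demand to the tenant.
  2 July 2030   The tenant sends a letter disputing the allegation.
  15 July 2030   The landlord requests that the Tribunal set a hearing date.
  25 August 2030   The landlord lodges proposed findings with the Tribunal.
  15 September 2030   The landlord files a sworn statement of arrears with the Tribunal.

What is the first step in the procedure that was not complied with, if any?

Step 1 — counting 15 days from 5 April 2030 (when the violation is discovered) gives a deadline of 20 April 2030; done 19 April 2030 — timely.
Step 2 — counting 45 days from 11 May 2030 (end of the 22-day waiting period, which began when the written notice is served on 19 April 2030) gives a deadline of 25 June 2030; completed 22 June 2030, before the deadline.
Step 3 — counting 60 days from 14 July 2030 (end of the 22-day waiting period, which began when the cure demand is delivered on 22 June 2030) gives a deadline of 12 September 2030; completed 15 July 2030, before the deadline.
Step 4 — counting 6 days from 14 August 2030 (end of the 30-day response period, which began when a hearing date is requested on 15 July 2030) gives a deadline of 20 August 2030; not done until 25 August 2030, 5 days after the deadline.

Step 4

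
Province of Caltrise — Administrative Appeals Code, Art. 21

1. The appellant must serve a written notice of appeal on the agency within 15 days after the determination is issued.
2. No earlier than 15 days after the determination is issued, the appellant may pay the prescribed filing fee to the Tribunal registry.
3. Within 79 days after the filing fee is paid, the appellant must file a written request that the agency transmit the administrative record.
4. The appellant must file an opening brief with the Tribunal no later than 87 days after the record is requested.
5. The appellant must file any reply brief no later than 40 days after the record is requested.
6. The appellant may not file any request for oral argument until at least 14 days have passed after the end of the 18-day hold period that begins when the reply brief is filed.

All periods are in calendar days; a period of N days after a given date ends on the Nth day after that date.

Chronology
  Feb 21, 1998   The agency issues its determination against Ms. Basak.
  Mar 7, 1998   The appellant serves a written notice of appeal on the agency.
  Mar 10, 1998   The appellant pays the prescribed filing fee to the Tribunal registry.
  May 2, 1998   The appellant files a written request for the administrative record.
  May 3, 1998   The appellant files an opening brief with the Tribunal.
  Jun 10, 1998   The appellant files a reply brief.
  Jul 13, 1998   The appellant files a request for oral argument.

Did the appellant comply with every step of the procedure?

Yes

(1) due by Feb 21, 1998 + 15 days = Mar 8, 1998; done Mar 7, 1998 — timely.
(2) permitted from Feb 21, 1998 + 15 days = Mar 8, 1998 onward; done Mar 10, 1998 — permitted.
(3) due by Mar 10, 1998 + 79 days = May 28, 1998; completed May 2, 1998, before the deadline.
(4) due by May 2, 1998 + 87 days = Jul 28, 1998; completed May 3, 1998, before the deadline.
(5) due by May 2, 1998 + 40 days = Jun 11, 1998; done Jun 10, 1998 — timely.
(6) permitted from Jun 28, 1998 + 14 days = Jul 12, 1998 onward; done Jul 13, 1998, after the minimum wait.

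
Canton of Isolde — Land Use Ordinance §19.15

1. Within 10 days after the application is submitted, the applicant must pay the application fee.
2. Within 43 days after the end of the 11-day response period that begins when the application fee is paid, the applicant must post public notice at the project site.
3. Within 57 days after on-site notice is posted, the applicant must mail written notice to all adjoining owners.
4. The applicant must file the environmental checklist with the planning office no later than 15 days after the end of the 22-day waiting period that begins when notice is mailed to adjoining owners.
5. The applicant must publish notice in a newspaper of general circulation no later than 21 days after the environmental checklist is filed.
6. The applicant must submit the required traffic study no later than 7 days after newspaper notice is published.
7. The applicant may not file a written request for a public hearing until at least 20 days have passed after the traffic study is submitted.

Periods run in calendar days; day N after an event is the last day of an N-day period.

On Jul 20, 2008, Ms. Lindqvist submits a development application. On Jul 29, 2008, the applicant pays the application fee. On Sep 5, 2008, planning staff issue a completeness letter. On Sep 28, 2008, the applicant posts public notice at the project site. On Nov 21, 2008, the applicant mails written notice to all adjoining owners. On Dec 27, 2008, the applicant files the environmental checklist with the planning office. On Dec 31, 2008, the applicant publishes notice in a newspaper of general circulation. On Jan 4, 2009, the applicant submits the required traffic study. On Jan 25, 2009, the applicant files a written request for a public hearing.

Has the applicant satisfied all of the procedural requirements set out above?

(1) due by Jul 20, 2008 + 10 days = Jul 30, 2008; completed Jul 29, 2008, before the deadline.
(2) due by Aug 9, 2008 + 43 days = Sep 21, 2008; Sep 28, 2008 misses that deadline by 7 days.

No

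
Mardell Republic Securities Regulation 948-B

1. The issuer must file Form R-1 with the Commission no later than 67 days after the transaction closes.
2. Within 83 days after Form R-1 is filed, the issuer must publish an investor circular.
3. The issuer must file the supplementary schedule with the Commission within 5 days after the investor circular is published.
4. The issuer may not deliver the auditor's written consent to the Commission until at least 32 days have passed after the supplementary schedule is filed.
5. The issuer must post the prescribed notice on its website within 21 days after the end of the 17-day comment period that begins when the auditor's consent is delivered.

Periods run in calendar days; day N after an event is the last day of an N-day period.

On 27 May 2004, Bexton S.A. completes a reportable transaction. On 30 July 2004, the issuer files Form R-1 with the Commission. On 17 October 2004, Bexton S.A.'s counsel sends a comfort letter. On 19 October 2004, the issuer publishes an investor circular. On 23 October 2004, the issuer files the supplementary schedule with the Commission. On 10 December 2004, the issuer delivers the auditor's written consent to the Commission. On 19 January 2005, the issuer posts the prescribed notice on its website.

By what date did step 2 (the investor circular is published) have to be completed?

21 October 2004

Step 2 runs from 30 July 2004, when Form R-1 is filed. 83 days after 30 July 2004 is 21 October 2004.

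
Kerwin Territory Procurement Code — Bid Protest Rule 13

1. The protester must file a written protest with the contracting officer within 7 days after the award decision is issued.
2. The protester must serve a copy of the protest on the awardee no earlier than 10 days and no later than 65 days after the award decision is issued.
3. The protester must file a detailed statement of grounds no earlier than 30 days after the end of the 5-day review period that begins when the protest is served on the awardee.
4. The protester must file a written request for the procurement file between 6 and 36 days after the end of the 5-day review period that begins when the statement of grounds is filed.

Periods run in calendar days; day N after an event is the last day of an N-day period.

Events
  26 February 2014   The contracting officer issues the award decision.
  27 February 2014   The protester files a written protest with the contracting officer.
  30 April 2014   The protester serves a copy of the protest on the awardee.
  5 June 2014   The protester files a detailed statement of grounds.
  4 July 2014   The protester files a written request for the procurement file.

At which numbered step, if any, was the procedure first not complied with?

None — every step was satisfied

Step 1 — counting 7 days from 26 February 2014 (when the award decision is issued) gives a deadline of 5 March 2014; done 27 February 2014 — timely.
Step 2 — 10 and 65 days from 26 February 2014 (when the award decision is issued) are 8 March 2014 and 2 May 2014 respectively; 30 April 2014 falls inside that range.
Step 3 — must wait 30 days from 5 May 2014 (end of the 5-day review period, which began when the protest is served on the awardee on 30 April 2014), so not before 4 June 2014; done 5 June 2014, after the minimum wait.
Step 4 — 6 and 36 days from 10 June 2014 (end of the 5-day review period, which began when the statement of grounds is filed on 5 June 2014) are 16 June 2014 and 16 July 2014 respectively; done 4 July 2014 — within the window.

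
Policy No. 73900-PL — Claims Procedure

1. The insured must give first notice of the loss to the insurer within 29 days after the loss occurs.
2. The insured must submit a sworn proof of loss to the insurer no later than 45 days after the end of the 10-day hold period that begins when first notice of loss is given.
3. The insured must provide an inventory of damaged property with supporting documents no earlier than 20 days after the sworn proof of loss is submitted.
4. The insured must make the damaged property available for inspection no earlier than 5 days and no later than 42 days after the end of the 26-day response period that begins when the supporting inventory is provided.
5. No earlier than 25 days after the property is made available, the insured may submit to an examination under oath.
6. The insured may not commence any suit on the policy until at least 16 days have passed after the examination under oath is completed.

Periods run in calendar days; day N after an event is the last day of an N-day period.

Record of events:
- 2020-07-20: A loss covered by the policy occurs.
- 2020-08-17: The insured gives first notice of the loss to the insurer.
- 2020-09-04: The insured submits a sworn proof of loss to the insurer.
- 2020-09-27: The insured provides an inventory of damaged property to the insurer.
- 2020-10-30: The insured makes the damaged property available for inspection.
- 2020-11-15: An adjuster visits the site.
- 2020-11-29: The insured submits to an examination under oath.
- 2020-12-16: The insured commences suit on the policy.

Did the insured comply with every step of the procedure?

Yes

(1) due by 2020-07-20 + 29 days = 2020-08-18; done 2020-08-17 — timely.
(2) due by 2020-08-27 + 45 days = 2020-10-11; done 2020-09-04 — timely.
(3) permitted from 2020-09-04 + 20 days = 2020-09-24 onward; done 2020-09-27, after the minimum wait.
(4) the permitted window runs from 2020-10-23 + 5 = 2020-10-28 to 2020-10-23 + 42 = 2020-12-04; 2020-10-30 falls inside that range.
(5) permitted from 2020-10-30 + 25 days = 2020-11-24 onward; 2020-11-29 is on or after that date.
(6) permitted from 2020-11-29 + 16 days = 2020-12-15 onward; done 2020-12-16, after the minimum wait.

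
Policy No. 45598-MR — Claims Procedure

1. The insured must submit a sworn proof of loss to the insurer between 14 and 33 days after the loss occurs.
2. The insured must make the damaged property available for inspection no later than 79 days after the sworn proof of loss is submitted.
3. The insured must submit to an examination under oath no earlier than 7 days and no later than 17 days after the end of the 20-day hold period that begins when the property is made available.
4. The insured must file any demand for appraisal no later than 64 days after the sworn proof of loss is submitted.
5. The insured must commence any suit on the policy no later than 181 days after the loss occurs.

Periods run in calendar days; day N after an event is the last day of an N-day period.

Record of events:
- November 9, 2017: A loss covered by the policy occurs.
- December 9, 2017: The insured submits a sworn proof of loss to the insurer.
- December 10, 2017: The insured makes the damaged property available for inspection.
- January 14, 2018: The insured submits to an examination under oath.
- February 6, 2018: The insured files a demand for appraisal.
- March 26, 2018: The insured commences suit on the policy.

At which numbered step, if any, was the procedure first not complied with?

(1) the permitted window runs from November 9, 2017 + 14 = November 23, 2017 to November 9, 2017 + 33 = December 12, 2017; done December 9, 2017, which is between those dates.
(2) due by December 9, 2017 + 79 days = February 26, 2018; done December 10, 2017 — timely.
(3) the permitted window runs from December 30, 2017 + 7 = January 6, 2018 to December 30, 2017 + 17 = January 16, 2018; done January 14, 2018 — within the window.
(4) due by December 9, 2017 + 64 days = February 11, 2018; done February 6, 2018 — timely.
(5) due by November 9, 2017 + 181 days = May 9, 2018; completed March 26, 2018, before the deadline.

None — every step was satisfied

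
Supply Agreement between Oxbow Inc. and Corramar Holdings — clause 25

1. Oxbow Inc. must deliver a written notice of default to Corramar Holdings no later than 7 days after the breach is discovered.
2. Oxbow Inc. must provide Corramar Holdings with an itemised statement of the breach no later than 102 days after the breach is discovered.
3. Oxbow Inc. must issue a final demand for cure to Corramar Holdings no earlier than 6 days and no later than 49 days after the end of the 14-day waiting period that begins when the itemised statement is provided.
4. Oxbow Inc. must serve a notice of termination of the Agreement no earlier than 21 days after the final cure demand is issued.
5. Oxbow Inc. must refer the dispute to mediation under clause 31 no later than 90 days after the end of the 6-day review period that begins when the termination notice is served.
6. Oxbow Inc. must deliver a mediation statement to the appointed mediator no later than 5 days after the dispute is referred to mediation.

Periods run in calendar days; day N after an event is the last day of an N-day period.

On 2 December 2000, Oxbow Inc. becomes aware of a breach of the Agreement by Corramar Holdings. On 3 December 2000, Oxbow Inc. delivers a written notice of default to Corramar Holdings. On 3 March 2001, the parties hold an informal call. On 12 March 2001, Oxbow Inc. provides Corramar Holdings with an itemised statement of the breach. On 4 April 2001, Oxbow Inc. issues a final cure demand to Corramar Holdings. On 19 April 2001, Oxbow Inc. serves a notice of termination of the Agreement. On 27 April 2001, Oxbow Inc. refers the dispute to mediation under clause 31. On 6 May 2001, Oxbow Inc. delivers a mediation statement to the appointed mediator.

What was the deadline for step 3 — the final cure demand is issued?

The itemised statement is provided on 12 March 2001; the 14-day waiting period therefore ends 26 March 2001, and step 3 runs from that date. The window is 6–49 days after 26 March 2001; it closes on 14 May 2001.

14 May 2001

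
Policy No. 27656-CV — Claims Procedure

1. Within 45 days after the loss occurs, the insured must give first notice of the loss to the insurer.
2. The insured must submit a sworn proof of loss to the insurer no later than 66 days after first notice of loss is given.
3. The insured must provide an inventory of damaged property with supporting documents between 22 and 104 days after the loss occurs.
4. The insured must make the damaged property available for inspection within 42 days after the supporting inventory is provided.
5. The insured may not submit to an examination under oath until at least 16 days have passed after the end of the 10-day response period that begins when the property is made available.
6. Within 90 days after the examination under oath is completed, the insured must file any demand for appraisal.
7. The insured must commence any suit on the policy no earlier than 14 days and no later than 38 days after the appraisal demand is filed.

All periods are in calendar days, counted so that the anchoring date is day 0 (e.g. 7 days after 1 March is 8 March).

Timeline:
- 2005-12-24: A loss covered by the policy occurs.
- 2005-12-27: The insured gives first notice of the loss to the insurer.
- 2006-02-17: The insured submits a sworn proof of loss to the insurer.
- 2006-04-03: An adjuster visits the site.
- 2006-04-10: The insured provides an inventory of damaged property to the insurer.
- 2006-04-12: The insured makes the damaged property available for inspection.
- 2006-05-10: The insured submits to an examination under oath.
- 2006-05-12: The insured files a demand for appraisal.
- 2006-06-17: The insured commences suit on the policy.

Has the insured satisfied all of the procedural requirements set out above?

Step 1: 45 days after 2005-12-24 (when the loss occurs) is 2006-02-07; 2005-12-27 is within that limit.
Step 2: 66 days after 2005-12-27 (when first notice of loss is given) is 2006-03-03; done 2006-02-17 — timely.
Step 3: the window is 22–104 days after 2005-12-24 (when the loss occurs), so 2006-01-15 through 2006-04-07; 2006-04-10 is 3 days past the end of the window.

No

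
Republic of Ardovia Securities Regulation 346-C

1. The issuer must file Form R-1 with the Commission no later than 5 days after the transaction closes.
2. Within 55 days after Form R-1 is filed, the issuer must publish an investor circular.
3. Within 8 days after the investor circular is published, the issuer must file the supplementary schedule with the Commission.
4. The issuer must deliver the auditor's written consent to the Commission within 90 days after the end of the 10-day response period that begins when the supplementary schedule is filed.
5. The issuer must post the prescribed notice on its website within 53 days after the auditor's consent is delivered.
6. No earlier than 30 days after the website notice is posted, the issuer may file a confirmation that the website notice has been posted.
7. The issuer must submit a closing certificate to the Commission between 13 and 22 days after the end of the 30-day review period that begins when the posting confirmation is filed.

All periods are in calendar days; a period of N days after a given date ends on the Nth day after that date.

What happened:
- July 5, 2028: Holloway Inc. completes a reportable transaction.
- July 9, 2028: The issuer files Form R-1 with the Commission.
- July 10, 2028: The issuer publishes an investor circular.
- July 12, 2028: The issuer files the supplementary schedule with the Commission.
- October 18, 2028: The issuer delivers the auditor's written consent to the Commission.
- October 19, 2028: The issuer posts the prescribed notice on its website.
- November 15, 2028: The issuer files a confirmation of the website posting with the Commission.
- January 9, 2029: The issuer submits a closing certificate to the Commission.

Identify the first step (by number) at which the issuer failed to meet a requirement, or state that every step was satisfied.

Step 6

(1) due by July 5, 2028 + 5 days = July 10, 2028; July 9, 2028 is within that limit.
(2) due by July 9, 2028 + 55 days = September 2, 2028; done July 10, 2028 — timely.
(3) due by July 10, 2028 + 8 days = July 18, 2028; completed July 12, 2028, before the deadline.
(4) due by July 22, 2028 + 90 days = October 20, 2028; completed October 18, 2028, before the deadline.
(5) due by October 18, 2028 + 53 days = December 10, 2028; October 19, 2028 is within that limit.
(6) permitted from October 19, 2028 + 30 days = November 18, 2028 onward; done November 15, 2028 — 3 days too early.
That is the first point of non-compliance.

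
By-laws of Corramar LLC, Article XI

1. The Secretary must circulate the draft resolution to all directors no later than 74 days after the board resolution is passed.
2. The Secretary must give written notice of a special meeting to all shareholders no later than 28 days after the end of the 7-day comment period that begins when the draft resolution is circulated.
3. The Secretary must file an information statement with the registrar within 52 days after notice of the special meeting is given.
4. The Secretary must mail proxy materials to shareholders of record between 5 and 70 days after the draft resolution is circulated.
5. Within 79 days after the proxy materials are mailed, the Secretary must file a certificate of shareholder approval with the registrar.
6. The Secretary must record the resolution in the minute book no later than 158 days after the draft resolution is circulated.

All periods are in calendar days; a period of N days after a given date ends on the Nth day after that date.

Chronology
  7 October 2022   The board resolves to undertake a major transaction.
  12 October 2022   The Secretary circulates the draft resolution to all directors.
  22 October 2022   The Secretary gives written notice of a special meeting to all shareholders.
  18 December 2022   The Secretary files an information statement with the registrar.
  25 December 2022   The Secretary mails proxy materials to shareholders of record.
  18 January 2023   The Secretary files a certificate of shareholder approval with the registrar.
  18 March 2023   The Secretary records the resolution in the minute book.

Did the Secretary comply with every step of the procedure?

(1) due by 7 October 2022 + 74 days = 20 December 2022; completed 12 October 2022, before the deadline.
(2) due by 19 October 2022 + 28 days = 16 November 2022; done 22 October 2022 — timely.
(3) due by 22 October 2022 + 52 days = 13 December 2022; done 18 December 2022 — 5 days late.

No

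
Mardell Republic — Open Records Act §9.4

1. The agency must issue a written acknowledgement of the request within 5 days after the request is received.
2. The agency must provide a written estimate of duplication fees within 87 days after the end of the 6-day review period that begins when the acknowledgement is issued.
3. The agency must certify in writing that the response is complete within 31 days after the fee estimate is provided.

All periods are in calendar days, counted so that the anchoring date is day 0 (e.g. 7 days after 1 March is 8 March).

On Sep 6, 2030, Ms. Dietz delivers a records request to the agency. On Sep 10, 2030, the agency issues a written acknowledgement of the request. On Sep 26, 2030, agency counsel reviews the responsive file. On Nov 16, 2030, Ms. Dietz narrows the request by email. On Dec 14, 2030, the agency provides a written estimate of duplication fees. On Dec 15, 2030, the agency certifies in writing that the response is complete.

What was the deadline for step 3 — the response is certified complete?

Jan 14, 2031

Step 3 runs from Dec 14, 2030, when the fee estimate is provided. 31 days after Dec 14, 2030 is Jan 14, 2031.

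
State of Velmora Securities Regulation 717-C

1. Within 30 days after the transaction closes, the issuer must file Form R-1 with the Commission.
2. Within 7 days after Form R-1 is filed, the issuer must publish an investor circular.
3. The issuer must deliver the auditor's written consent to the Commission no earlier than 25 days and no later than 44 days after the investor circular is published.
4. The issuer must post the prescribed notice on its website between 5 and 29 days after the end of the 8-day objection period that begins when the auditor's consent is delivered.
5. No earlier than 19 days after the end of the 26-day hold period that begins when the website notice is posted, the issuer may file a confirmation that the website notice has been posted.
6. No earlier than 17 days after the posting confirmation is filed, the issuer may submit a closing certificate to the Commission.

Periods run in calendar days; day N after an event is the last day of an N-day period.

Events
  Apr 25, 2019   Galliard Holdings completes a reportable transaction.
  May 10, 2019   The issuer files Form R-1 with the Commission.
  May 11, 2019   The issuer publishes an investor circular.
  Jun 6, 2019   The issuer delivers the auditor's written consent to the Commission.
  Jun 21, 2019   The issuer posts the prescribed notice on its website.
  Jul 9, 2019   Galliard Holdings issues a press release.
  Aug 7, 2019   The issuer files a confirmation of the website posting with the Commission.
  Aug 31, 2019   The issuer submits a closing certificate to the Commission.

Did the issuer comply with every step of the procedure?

(1) due by Apr 25, 2019 + 30 days = May 25, 2019; done May 10, 2019 — timely.
(2) due by May 10, 2019 + 7 days = May 17, 2019; May 11, 2019 is within that limit.
(3) the permitted window runs from May 11, 2019 + 25 = Jun 5, 2019 to May 11, 2019 + 44 = Jun 24, 2019; Jun 6, 2019 falls inside that range.
(4) the permitted window runs from Jun 14, 2019 + 5 = Jun 19, 2019 to Jun 14, 2019 + 29 = Jul 13, 2019; Jun 21, 2019 falls inside that range.
(5) permitted from Jul 17, 2019 + 19 days = Aug 5, 2019 onward; done Aug 7, 2019 — permitted.
(6) permitted from Aug 7, 2019 + 17 days = Aug 24, 2019 onward; done Aug 31, 2019, after the minimum wait.

Yes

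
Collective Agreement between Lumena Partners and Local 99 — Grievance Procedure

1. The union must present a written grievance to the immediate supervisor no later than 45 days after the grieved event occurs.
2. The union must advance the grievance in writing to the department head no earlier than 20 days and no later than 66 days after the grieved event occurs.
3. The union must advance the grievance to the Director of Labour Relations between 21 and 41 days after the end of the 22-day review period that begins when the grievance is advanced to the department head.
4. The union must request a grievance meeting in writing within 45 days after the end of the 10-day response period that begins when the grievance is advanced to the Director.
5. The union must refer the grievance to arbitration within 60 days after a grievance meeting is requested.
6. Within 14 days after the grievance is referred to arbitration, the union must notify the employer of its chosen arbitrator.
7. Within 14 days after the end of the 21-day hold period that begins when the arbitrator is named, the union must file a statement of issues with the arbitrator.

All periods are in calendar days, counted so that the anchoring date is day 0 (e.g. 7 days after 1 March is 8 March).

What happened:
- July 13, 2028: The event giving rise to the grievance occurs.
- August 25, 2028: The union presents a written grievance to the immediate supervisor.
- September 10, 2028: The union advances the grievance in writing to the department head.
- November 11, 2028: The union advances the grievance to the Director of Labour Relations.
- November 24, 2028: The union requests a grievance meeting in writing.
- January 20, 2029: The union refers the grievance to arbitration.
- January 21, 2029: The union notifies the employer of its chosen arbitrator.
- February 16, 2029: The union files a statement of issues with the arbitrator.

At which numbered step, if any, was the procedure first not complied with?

Step 1: 45 days after July 13, 2028 (when the grieved event occurs) is August 27, 2028; done August 25, 2028 — timely.
Step 2: the window is 20–66 days after July 13, 2028 (when the grieved event occurs), so August 2, 2028 through September 17, 2028; September 10, 2028 falls inside that range.
Step 3: the window is 21–41 days after October 2, 2028 (end of the 22-day review period, which began when the grievance is advanced to the department head on September 10, 2028), so October 23, 2028 through November 12, 2028; done November 11, 2028 — within the window.
Step 4: 45 days after November 21, 2028 (end of the 10-day response period, which began when the grievance is advanced to the Director on November 11, 2028) is January 5, 2029; done November 24, 2028 — timely.
Step 5: 60 days after November 24, 2028 (when a grievance meeting is requested) is January 23, 2029; January 20, 2029 is within that limit.
Step 6: 14 days after January 20, 2029 (when the grievance is referred to arbitration) is February 3, 2029; done January 21, 2029 — timely.
Step 7: 14 days after February 11, 2029 (end of the 21-day hold period, which began when the arbitrator is named on January 21, 2029) is February 25, 2029; completed February 16, 2029, before the deadline.

None — every step was satisfied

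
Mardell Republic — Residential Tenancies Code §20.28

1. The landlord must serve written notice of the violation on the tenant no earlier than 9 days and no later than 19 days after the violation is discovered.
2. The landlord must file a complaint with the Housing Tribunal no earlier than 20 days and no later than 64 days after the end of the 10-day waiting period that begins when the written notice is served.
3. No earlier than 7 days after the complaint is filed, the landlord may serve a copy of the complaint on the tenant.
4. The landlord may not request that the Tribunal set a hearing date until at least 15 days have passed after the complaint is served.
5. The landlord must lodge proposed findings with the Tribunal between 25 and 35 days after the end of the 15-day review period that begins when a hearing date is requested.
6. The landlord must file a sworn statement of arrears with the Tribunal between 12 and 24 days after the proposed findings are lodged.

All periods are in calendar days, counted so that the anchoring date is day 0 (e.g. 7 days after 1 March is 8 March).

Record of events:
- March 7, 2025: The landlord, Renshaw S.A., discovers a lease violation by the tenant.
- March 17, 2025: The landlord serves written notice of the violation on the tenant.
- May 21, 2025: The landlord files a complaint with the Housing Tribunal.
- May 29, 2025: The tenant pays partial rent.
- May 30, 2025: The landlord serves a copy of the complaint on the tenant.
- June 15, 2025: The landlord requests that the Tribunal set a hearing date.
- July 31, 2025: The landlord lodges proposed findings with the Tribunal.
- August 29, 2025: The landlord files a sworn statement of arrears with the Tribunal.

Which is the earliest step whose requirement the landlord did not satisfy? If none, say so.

(1) the permitted window runs from March 7, 2025 + 9 = March 16, 2025 to March 7, 2025 + 19 = March 26, 2025; March 17, 2025 falls inside that range.
(2) the permitted window runs from March 27, 2025 + 20 = April 16, 2025 to March 27, 2025 + 64 = May 30, 2025; done May 21, 2025 — within the window.
(3) permitted from May 21, 2025 + 7 days = May 28, 2025 onward; done May 30, 2025 — permitted.
(4) permitted from May 30, 2025 + 15 days = June 14, 2025 onward; done June 15, 2025 — permitted.
(5) the permitted window runs from June 30, 2025 + 25 = July 25, 2025 to June 30, 2025 + 35 = August 4, 2025; done July 31, 2025 — within the window.
(6) the permitted window runs from July 31, 2025 + 12 = August 12, 2025 to July 31, 2025 + 24 = August 24, 2025; done August 29, 2025 — 5 days after the window closed.
No need to go further; step 6 was not satisfied.

Step 6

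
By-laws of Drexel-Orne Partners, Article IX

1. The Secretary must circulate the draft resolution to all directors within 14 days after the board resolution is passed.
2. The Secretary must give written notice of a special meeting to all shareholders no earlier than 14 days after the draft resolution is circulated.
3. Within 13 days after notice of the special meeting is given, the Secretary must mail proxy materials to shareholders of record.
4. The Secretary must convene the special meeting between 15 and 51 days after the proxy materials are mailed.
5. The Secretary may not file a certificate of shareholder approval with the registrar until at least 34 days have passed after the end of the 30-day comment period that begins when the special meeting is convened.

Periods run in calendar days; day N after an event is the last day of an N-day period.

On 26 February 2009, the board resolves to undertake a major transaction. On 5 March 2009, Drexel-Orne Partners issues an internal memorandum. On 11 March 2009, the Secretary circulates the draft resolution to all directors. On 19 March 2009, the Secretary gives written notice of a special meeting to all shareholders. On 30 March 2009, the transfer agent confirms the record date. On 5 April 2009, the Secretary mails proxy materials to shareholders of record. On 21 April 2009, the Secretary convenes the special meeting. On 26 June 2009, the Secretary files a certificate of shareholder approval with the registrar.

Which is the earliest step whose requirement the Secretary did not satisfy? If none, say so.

Step 2

Step 1: 14 days after 26 February 2009 (when the board resolution is passed) is 12 March 2009; done 11 March 2009 — timely.
Step 2: the earliest permitted date is 14 days after 11 March 2009 (when the draft resolution is circulated), i.e. 25 March 2009; done 19 March 2009 — 6 days too early.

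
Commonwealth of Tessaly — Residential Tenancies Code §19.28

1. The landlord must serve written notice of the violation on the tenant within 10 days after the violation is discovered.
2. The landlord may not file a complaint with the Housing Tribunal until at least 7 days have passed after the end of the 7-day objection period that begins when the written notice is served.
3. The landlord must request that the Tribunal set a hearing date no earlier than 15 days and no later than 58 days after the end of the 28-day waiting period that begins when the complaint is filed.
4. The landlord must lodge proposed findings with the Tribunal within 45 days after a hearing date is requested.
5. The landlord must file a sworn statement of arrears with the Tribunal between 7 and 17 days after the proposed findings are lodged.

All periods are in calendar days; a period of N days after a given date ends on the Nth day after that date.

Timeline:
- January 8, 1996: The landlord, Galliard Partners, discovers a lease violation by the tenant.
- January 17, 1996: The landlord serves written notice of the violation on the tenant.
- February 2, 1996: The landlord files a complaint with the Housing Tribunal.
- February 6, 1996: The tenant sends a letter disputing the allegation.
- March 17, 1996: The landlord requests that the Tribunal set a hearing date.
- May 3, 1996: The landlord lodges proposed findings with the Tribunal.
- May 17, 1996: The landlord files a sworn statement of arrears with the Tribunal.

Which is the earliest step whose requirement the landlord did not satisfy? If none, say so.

Step 4

(1) due by January 8, 1996 + 10 days = January 18, 1996; done January 17, 1996 — timely.
(2) permitted from January 24, 1996 + 7 days = January 31, 1996 onward; done February 2, 1996 — permitted.
(3) the permitted window runs from March 1, 1996 + 15 = March 16, 1996 to March 1, 1996 + 58 = April 28, 1996; done March 17, 1996 — within the window.
(4) due by March 17, 1996 + 45 days = May 1, 1996; done May 3, 1996 — 2 days late.
That is the first point of non-compliance.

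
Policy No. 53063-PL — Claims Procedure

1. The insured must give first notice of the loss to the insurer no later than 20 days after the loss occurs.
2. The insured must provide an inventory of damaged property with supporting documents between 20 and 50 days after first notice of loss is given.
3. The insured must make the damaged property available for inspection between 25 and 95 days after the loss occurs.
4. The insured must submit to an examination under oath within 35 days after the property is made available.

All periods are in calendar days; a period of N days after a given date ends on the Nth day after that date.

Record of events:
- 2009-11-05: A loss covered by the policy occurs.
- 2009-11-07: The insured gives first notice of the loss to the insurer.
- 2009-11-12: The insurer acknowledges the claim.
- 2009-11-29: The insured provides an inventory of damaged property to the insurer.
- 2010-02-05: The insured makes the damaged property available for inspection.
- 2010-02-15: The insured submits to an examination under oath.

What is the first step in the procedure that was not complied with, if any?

None — every step was satisfied

(1) due by 2009-11-05 + 20 days = 2009-11-25; done 2009-11-07 — timely.
(2) the permitted window runs from 2009-11-07 + 20 = 2009-11-27 to 2009-11-07 + 50 = 2009-12-27; done 2009-11-29 — within the window.
(3) the permitted window runs from 2009-11-05 + 25 = 2009-11-30 to 2009-11-05 + 95 = 2010-02-08; 2010-02-05 falls inside that range.
(4) due by 2010-02-05 + 35 days = 2010-03-12; done 2010-02-15 — timely.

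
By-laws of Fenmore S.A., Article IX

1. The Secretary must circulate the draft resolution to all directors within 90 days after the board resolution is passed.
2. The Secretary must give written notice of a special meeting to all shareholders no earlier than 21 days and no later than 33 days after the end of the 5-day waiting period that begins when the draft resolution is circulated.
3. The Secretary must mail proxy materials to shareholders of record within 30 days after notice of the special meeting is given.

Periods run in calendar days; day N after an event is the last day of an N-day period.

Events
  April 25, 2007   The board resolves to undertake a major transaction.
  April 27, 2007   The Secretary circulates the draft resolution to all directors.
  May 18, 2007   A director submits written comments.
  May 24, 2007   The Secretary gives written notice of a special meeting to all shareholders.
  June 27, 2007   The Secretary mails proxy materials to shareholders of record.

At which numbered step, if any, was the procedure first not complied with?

Step 1: 90 days after April 25, 2007 (when the board resolution is passed) is July 24, 2007; completed April 27, 2007, before the deadline.
Step 2: the window is 21–33 days after May 2, 2007 (end of the 5-day waiting period, which began when the draft resolution is circulated on April 27, 2007), so May 23, 2007 through June 4, 2007; done May 24, 2007, which is between those dates.
Step 3: 30 days after May 24, 2007 (when notice of the special meeting is given) is June 23, 2007; not done until June 27, 2007, 4 days after the deadline.
The analysis stops there.

Step 3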